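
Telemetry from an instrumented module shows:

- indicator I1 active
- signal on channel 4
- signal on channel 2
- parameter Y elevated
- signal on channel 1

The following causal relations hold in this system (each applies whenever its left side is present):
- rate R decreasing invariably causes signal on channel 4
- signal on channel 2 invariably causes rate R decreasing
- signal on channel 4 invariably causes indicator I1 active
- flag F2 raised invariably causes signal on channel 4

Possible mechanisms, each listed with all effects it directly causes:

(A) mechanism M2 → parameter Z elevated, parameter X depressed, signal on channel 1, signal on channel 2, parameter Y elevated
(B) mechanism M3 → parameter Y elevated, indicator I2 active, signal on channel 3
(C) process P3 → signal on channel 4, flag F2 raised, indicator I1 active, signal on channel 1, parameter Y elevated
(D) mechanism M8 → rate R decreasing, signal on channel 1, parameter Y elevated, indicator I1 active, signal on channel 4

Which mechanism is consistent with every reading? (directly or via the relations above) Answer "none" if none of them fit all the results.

A

Checking each candidate against the observations:
(A) mechanism M2 — indicator I1 active match (via signal on channel 2 → rate R decreasing → signal on channel 4 → indicator I1 active); signal on channel 4 match (via signal on channel 2 → rate R decreasing → signal on channel 4); signal on channel 2 match; parameter Y elevated match; signal on channel 1 match
(B) mechanism M3 — indicator I1 active miss; signal on channel 4 miss; signal on channel 2 miss; parameter Y elevated match; signal on channel 1 miss
(C) process P3 — does not account for signal on channel 2
(D) mechanism M8 — does not account for signal on channel 2
Only (A) is consistent with every observation.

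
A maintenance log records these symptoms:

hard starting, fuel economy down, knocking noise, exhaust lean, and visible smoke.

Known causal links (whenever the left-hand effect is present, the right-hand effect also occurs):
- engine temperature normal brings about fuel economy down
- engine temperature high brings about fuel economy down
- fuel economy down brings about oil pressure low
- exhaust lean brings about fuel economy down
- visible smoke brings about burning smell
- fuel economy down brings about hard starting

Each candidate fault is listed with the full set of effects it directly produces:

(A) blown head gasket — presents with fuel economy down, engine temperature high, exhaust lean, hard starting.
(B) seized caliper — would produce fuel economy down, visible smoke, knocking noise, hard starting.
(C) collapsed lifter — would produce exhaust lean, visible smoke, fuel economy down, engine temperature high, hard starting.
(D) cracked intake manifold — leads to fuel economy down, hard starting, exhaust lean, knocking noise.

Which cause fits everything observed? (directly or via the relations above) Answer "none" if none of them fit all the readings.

none

For each candidate, compare predicted effects to what was observed:
(A) blown head gasket — hard starting +; fuel economy down +; knocking noise -; exhaust lean +; visible smoke -
(B) seized caliper — hard starting +; fuel economy down +; knocking noise +; exhaust lean -; visible smoke +
(C) collapsed lifter — hard starting +; fuel economy down +; knocking noise -; exhaust lean +; visible smoke +
(D) cracked intake manifold — hard starting +; fuel economy down +; knocking noise +; exhaust lean +; visible smoke -
None of the listed candidates fits everything.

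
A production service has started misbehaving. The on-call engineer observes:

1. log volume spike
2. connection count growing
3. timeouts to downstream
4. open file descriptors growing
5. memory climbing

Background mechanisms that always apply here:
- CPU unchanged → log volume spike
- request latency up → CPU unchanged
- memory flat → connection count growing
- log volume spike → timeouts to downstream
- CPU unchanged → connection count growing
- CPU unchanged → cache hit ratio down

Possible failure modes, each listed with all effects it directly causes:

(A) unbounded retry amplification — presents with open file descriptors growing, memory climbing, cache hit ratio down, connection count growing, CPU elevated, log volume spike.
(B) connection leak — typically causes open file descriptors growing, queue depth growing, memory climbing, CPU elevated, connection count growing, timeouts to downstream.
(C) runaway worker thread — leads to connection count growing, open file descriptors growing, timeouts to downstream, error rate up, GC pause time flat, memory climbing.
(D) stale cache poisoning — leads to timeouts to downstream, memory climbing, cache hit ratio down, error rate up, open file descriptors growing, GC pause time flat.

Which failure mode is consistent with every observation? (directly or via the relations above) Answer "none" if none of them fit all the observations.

Testing each hypothesis:
(A) unbounded retry amplification — log volume spike yes; connection count growing yes; timeouts to downstream yes (by log volume spike → timeouts to downstream); open file descriptors growing yes; memory climbing yes
(B) connection leak — does not account for log volume spike
(C) runaway worker thread — log volume spike NO; connection count growing yes; timeouts to downstream yes; open file descriptors growing yes; memory climbing yes
(D) stale cache poisoning — log volume spike NO; connection count growing NO; timeouts to downstream yes; open file descriptors growing yes; memory climbing yes
Only (A) is consistent with every observation.

A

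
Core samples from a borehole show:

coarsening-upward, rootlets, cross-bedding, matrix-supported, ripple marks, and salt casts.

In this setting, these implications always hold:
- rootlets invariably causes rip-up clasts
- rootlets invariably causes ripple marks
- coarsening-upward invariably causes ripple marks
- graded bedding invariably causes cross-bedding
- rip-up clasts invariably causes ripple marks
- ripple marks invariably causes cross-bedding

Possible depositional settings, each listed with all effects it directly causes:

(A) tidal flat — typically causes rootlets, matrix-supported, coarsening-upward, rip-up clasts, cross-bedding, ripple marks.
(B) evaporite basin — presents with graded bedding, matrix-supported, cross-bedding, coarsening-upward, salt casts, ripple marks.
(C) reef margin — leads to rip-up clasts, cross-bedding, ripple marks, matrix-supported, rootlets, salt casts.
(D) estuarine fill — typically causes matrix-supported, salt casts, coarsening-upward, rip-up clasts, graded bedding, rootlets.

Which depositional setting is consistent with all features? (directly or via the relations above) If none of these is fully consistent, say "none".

D

Checking each candidate against the observations:
(A) tidal flat — does not account for salt casts
(B) evaporite basin — coarsening-upward match; rootlets miss; cross-bedding match; matrix-supported match; ripple marks match; salt casts match
(C) reef margin — does not account for coarsening-upward
(D) estuarine fill — coarsening-upward match; rootlets match; cross-bedding match (by graded bedding → cross-bedding); matrix-supported match; ripple marks match (by rootlets → ripple marks); salt casts match
(D) is the only candidate with no mismatches.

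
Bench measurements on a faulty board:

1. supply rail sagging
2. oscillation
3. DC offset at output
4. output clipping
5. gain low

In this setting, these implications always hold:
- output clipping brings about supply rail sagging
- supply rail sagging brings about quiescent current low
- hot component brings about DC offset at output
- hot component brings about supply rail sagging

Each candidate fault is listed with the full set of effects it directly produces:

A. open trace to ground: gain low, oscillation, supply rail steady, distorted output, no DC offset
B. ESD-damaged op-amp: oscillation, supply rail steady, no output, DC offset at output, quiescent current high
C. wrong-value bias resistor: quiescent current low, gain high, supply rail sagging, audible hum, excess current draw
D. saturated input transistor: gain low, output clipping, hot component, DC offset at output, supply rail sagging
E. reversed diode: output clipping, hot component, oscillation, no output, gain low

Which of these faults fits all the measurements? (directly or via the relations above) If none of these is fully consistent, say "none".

Testing each hypothesis:
(A) open trace to ground — supply rail sagging -; oscillation +; DC offset at output -; output clipping -; gain low +
(B) ESD-damaged op-amp — fails on supply rail sagging, output clipping, gain low (predicts supply rail steady, not supply rail sagging)
(C) wrong-value bias resistor — fails on oscillation, DC offset at output, output clipping, gain low (predicts gain high, not gain low)
(D) saturated input transistor — supply rail sagging +; oscillation -; DC offset at output +; output clipping +; gain low +
(E) reversed diode — accounts for every observation (supply rail sagging via output clipping → supply rail sagging)
(E) alone accounts for all the evidence.

E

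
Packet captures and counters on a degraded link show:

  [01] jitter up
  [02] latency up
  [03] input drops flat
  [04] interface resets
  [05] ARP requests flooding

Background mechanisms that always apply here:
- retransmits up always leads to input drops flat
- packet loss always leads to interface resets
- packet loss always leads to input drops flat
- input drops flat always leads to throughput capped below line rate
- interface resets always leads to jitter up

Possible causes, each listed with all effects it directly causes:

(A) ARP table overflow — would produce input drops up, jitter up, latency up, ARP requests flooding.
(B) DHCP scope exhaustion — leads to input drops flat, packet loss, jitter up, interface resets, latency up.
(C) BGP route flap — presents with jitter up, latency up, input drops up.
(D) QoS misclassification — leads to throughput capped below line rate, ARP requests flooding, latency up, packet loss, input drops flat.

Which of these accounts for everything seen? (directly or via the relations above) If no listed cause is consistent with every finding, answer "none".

D

Per-candidate check:
(A) ARP table overflow — jitter up +; latency up +; input drops flat -; interface resets -; ARP requests flooding +
(B) DHCP scope exhaustion — jitter up +; latency up +; input drops flat +; interface resets +; ARP requests flooding -
(C) BGP route flap — jitter up +; latency up +; input drops flat -; interface resets -; ARP requests flooding -
(D) QoS misclassification — accounts for every observation (jitter up by packet loss → interface resets → jitter up)
Only (D) is consistent with every observation.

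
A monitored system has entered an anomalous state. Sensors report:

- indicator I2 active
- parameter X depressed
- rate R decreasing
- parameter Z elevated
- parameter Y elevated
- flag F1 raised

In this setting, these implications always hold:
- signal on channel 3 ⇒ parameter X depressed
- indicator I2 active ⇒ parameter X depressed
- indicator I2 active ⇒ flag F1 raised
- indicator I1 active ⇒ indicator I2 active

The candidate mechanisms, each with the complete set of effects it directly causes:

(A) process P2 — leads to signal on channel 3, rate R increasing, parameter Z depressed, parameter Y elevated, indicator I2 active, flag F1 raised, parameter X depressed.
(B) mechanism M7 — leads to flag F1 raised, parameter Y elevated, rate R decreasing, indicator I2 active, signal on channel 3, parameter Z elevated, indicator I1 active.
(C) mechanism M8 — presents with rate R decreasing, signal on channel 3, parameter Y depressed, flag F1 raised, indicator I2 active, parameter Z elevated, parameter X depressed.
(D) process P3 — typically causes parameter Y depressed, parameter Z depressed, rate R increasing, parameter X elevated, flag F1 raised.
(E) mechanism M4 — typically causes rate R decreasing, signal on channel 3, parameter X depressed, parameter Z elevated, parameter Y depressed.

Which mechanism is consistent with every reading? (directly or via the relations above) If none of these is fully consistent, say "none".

B

For each candidate, compare predicted effects to what was observed:
(A) process P2 — fails on rate R decreasing, parameter Z elevated (predicts rate R increasing, not rate R decreasing; predicts parameter Z depressed, not parameter Z elevated)
(B) mechanism M7 — accounts for every observation (parameter X depressed via indicator I2 active → parameter X depressed)
(C) mechanism M8 — indicator I2 active yes; parameter X depressed yes; rate R decreasing yes; parameter Z elevated yes; parameter Y elevated NO; flag F1 raised yes
(D) process P3 — indicator I2 active NO; parameter X depressed NO; rate R decreasing NO; parameter Z elevated NO; parameter Y elevated NO; flag F1 raised yes
(E) mechanism M4 — indicator I2 active NO; parameter X depressed yes; rate R decreasing yes; parameter Z elevated yes; parameter Y elevated NO; flag F1 raised NO
Only (B) is consistent with every observation.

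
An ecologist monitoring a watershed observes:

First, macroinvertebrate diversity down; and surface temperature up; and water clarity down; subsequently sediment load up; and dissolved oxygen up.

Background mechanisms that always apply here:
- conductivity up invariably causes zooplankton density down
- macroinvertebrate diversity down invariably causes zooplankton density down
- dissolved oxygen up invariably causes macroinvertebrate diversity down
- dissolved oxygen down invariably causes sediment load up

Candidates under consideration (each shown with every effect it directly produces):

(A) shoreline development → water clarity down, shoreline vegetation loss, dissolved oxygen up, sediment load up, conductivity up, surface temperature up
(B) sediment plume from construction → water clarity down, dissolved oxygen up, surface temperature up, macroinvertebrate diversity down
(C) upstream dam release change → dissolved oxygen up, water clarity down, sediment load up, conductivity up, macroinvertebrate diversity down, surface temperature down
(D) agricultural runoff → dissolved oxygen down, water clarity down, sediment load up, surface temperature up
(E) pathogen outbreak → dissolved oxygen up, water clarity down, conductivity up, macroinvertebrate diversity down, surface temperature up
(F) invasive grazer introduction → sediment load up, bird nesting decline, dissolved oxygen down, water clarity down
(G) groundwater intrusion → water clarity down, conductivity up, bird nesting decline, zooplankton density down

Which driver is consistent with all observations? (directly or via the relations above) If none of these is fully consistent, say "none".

Per-candidate check:
(A) shoreline development — macroinvertebrate diversity down ✓ (via dissolved oxygen up → macroinvertebrate diversity down); surface temperature up ✓; water clarity down ✓; sediment load up ✓; dissolved oxygen up ✓
(B) sediment plume from construction — does not account for sediment load up
(C) upstream dam release change — fails on surface temperature up (predicts surface temperature down, not surface temperature up)
(D) agricultural runoff — macroinvertebrate diversity down ✗; surface temperature up ✓; water clarity down ✓; sediment load up ✓; dissolved oxygen up ✗
(E) pathogen outbreak — does not account for sediment load up
(F) invasive grazer introduction — fails on macroinvertebrate diversity down, surface temperature up, dissolved oxygen up (predicts dissolved oxygen down, not dissolved oxygen up)
(G) groundwater intrusion — macroinvertebrate diversity down ✗; surface temperature up ✗; water clarity down ✓; sediment load up ✗; dissolved oxygen up ✗
(A) is the only candidate with no mismatches.

A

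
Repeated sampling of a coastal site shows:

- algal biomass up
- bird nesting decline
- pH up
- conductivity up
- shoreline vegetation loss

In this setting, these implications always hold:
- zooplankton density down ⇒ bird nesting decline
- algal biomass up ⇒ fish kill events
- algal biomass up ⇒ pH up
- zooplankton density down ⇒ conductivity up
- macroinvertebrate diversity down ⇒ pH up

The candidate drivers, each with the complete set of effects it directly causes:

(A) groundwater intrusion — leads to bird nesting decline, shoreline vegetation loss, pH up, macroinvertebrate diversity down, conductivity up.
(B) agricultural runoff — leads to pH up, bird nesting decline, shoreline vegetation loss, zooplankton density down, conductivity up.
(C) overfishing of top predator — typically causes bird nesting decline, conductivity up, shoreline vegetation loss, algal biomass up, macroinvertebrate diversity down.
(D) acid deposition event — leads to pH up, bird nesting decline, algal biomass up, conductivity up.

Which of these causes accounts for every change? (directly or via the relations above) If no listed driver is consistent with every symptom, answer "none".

Checking each candidate against the observations:
(A) groundwater intrusion — algal biomass up NO; bird nesting decline yes; pH up yes; conductivity up yes; shoreline vegetation loss yes
(B) agricultural runoff — algal biomass up NO; bird nesting decline yes; pH up yes; conductivity up yes; shoreline vegetation loss yes
(C) overfishing of top predator — accounts for every observation (pH up through macroinvertebrate diversity down → pH up)
(D) acid deposition event — does not account for shoreline vegetation loss
(C) alone accounts for all the evidence.

C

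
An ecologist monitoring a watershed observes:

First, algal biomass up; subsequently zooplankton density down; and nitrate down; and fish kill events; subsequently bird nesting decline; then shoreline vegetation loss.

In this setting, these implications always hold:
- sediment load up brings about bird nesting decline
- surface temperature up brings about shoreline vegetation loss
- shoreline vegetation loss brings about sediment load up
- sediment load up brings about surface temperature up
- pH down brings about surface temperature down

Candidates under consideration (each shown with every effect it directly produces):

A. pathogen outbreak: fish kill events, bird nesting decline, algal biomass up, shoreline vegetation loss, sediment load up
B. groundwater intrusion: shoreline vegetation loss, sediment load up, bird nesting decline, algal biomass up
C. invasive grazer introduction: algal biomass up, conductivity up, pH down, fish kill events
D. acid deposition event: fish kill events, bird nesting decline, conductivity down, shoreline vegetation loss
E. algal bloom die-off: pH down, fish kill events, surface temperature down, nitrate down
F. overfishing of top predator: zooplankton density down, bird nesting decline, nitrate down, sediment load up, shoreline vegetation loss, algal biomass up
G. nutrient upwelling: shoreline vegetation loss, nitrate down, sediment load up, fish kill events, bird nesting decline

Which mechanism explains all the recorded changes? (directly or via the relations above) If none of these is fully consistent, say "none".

none

Testing each hypothesis:
(A) pathogen outbreak — does not account for zooplankton density down, nitrate down
(B) groundwater intrusion — does not account for zooplankton density down, nitrate down, fish kill events
(C) invasive grazer introduction — algal biomass up +; zooplankton density down -; nitrate down -; fish kill events +; bird nesting decline -; shoreline vegetation loss -
(D) acid deposition event — algal biomass up -; zooplankton density down -; nitrate down -; fish kill events +; bird nesting decline +; shoreline vegetation loss +
(E) algal bloom die-off — algal biomass up -; zooplankton density down -; nitrate down +; fish kill events +; bird nesting decline -; shoreline vegetation loss -
(F) overfishing of top predator — algal biomass up +; zooplankton density down +; nitrate down +; fish kill events -; bird nesting decline +; shoreline vegetation loss +
(G) nutrient upwelling — algal biomass up -; zooplankton density down -; nitrate down +; fish kill events +; bird nesting decline +; shoreline vegetation loss +
Every candidate fails on at least one observation.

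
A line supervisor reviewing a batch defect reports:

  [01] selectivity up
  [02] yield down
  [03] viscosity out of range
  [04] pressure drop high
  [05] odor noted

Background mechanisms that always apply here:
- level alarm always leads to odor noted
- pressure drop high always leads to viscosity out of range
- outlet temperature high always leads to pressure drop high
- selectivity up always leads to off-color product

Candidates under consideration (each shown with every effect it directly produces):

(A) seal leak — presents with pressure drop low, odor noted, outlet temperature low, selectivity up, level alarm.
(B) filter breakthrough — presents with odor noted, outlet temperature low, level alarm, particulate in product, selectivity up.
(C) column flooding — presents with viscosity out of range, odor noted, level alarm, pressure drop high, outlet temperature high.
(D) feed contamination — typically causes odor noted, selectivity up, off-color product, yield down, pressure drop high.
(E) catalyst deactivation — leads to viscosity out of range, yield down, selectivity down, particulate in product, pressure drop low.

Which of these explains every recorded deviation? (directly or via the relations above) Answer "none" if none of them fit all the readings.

D

Per-candidate check:
(A) seal leak — fails on yield down, viscosity out of range, pressure drop high (predicts pressure drop low, not pressure drop high)
(B) filter breakthrough — selectivity up match; yield down miss; viscosity out of range miss; pressure drop high miss; odor noted match
(C) column flooding — does not account for selectivity up, yield down
(D) feed contamination — selectivity up match; yield down match; viscosity out of range match (through pressure drop high → viscosity out of range); pressure drop high match; odor noted match
(E) catalyst deactivation — selectivity up miss; yield down match; viscosity out of range match; pressure drop high miss; odor noted miss
(D) is the only candidate with no mismatches.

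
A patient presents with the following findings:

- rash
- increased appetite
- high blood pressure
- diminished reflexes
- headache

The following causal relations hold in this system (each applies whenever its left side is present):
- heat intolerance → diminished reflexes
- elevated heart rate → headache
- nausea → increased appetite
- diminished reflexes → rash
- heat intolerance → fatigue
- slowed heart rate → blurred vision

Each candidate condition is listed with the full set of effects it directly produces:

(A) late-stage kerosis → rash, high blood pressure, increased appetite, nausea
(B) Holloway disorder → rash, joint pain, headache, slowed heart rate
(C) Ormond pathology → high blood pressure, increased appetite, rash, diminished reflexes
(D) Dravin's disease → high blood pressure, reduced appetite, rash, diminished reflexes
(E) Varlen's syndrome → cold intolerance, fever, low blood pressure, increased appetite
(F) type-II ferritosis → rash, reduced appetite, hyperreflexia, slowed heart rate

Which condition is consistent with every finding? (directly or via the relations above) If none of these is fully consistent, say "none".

none

Testing each hypothesis:
(A) late-stage kerosis — does not account for diminished reflexes, headache
(B) Holloway disorder — does not account for increased appetite, high blood pressure, diminished reflexes
(C) Ormond pathology — rash yes; increased appetite yes; high blood pressure yes; diminished reflexes yes; headache NO
(D) Dravin's disease — fails on increased appetite, headache (predicts reduced appetite, not increased appetite)
(E) Varlen's syndrome — fails on rash, high blood pressure, diminished reflexes, headache (predicts low blood pressure, not high blood pressure)
(F) type-II ferritosis — rash yes; increased appetite NO; high blood pressure NO; diminished reflexes NO; headache NO
Every candidate fails on at least one observation.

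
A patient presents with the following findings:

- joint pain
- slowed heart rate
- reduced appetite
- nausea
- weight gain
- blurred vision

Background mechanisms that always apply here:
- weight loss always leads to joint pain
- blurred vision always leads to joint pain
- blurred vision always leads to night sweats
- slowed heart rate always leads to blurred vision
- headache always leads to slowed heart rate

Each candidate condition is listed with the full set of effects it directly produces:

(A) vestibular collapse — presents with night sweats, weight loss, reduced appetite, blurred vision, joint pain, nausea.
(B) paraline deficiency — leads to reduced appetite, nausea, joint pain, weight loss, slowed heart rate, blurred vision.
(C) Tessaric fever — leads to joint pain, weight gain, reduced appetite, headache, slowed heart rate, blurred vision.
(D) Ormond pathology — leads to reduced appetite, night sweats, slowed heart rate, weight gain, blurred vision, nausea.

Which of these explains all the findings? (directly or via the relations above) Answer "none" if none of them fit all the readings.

Testing each hypothesis:
(A) vestibular collapse — fails on slowed heart rate, weight gain (predicts weight loss, not weight gain)
(B) paraline deficiency — fails on weight gain (predicts weight loss, not weight gain)
(C) Tessaric fever — does not account for nausea
(D) Ormond pathology — joint pain + (through blurred vision → joint pain); slowed heart rate +; reduced appetite +; nausea +; weight gain +; blurred vision +
(D) is the only candidate with no mismatches.

D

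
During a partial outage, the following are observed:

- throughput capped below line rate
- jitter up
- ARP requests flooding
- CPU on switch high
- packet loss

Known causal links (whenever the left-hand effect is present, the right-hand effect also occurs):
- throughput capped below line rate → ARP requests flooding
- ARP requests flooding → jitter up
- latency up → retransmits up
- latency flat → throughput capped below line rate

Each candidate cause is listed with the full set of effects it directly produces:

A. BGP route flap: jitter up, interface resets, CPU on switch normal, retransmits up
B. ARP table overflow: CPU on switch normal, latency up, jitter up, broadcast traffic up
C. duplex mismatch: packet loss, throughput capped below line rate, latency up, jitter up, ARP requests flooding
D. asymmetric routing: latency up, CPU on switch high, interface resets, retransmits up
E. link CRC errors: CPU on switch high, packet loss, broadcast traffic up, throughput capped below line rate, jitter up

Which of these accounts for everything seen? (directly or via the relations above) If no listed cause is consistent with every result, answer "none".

E

For each candidate, compare predicted effects to what was observed:
(A) BGP route flap — throughput capped below line rate NO; jitter up yes; ARP requests flooding NO; CPU on switch high NO; packet loss NO
(B) ARP table overflow — throughput capped below line rate NO; jitter up yes; ARP requests flooding NO; CPU on switch high NO; packet loss NO
(C) duplex mismatch — does not account for CPU on switch high
(D) asymmetric routing — throughput capped below line rate NO; jitter up NO; ARP requests flooding NO; CPU on switch high yes; packet loss NO
(E) link CRC errors — accounts for every observation (ARP requests flooding by throughput capped below line rate → ARP requests flooding)
Only (E) is consistent with every observation.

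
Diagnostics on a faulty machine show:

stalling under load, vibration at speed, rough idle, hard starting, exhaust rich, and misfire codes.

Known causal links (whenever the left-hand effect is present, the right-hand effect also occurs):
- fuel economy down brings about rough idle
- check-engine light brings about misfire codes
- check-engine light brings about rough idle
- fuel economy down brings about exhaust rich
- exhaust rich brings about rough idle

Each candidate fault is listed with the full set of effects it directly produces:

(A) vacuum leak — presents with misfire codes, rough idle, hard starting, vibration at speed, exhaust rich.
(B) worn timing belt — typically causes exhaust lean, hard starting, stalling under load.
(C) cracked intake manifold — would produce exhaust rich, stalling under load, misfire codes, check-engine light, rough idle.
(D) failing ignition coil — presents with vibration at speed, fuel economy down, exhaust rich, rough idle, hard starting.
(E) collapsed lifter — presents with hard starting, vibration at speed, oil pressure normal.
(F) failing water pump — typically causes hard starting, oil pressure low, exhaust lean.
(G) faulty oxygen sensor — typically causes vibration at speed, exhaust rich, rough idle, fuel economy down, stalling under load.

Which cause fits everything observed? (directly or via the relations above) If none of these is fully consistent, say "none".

For each candidate, compare predicted effects to what was observed:
(A) vacuum leak — stalling under load -; vibration at speed +; rough idle +; hard starting +; exhaust rich +; misfire codes +
(B) worn timing belt — stalling under load +; vibration at speed -; rough idle -; hard starting +; exhaust rich -; misfire codes -
(C) cracked intake manifold — does not account for vibration at speed, hard starting
(D) failing ignition coil — stalling under load -; vibration at speed +; rough idle +; hard starting +; exhaust rich +; misfire codes -
(E) collapsed lifter — does not account for stalling under load, rough idle, exhaust rich, misfire codes
(F) failing water pump — stalling under load -; vibration at speed -; rough idle -; hard starting +; exhaust rich -; misfire codes -
(G) faulty oxygen sensor — stalling under load +; vibration at speed +; rough idle +; hard starting -; exhaust rich +; misfire codes -
No candidate is consistent with all observations.

none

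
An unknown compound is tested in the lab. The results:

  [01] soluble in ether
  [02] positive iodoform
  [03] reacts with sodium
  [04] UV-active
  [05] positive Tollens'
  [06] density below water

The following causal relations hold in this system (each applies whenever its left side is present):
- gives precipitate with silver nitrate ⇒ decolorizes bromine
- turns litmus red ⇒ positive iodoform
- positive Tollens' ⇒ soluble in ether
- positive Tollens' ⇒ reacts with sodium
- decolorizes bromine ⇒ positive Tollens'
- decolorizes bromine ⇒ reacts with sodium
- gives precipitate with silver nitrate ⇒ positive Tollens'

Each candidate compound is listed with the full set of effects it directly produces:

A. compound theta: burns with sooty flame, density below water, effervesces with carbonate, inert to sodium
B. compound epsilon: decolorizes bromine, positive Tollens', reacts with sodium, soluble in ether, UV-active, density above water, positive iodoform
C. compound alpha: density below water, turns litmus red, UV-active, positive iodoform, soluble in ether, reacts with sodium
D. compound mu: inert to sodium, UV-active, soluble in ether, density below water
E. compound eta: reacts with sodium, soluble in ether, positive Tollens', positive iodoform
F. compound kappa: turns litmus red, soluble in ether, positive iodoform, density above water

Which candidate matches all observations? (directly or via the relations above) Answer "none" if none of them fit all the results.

none

Testing each hypothesis:
(A) compound theta — fails on soluble in ether, positive iodoform, reacts with sodium, UV-active, positive Tollens' (predicts inert to sodium, not reacts with sodium)
(B) compound epsilon — soluble in ether ✓; positive iodoform ✓; reacts with sodium ✓; UV-active ✓; positive Tollens' ✓; density below water ✗
(C) compound alpha — does not account for positive Tollens'
(D) compound mu — soluble in ether ✓; positive iodoform ✗; reacts with sodium ✗; UV-active ✓; positive Tollens' ✗; density below water ✓
(E) compound eta — does not account for UV-active, density below water
(F) compound kappa — soluble in ether ✓; positive iodoform ✓; reacts with sodium ✗; UV-active ✗; positive Tollens' ✗; density below water ✗
None of the listed candidates fits everything.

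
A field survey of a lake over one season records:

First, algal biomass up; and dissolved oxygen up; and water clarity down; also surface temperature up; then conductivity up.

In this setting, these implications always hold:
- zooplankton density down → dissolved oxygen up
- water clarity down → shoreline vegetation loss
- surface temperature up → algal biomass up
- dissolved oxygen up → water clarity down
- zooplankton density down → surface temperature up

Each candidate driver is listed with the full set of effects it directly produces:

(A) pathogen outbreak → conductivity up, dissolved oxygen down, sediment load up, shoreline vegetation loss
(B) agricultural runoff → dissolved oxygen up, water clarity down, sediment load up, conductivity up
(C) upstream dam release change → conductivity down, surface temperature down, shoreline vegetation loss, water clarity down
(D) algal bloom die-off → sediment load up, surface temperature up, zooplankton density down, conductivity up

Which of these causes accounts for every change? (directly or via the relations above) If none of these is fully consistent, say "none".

D

Testing each hypothesis:
(A) pathogen outbreak — fails on algal biomass up, dissolved oxygen up, water clarity down, surface temperature up (predicts dissolved oxygen down, not dissolved oxygen up)
(B) agricultural runoff — algal biomass up NO; dissolved oxygen up yes; water clarity down yes; surface temperature up NO; conductivity up yes
(C) upstream dam release change — algal biomass up NO; dissolved oxygen up NO; water clarity down yes; surface temperature up NO; conductivity up NO
(D) algal bloom die-off — accounts for every observation (algal biomass up through surface temperature up → algal biomass up)
(D) is the only candidate with no mismatches.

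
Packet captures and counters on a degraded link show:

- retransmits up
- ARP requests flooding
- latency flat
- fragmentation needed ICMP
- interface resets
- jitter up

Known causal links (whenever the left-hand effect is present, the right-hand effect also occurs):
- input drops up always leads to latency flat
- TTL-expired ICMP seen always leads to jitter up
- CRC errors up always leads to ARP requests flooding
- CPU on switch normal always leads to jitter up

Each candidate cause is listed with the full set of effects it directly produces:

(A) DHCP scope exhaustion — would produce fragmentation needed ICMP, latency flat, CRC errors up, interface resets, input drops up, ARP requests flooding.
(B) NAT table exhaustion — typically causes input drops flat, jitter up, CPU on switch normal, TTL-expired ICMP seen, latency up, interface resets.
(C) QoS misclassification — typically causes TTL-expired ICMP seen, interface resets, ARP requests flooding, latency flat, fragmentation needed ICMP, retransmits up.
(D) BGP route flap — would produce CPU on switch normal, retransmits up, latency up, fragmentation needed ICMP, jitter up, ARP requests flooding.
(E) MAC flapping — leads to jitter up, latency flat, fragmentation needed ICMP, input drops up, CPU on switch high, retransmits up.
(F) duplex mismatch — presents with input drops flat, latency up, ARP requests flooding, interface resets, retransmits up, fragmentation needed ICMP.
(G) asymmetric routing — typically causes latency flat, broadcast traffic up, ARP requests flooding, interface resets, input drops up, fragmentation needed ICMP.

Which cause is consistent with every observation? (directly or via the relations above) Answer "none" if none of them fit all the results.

C

Testing each hypothesis:
(A) DHCP scope exhaustion — does not account for retransmits up, jitter up
(B) NAT table exhaustion — retransmits up -; ARP requests flooding -; latency flat -; fragmentation needed ICMP -; interface resets +; jitter up +
(C) QoS misclassification — accounts for every observation (jitter up via TTL-expired ICMP seen → jitter up)
(D) BGP route flap — retransmits up +; ARP requests flooding +; latency flat -; fragmentation needed ICMP +; interface resets -; jitter up +
(E) MAC flapping — retransmits up +; ARP requests flooding -; latency flat +; fragmentation needed ICMP +; interface resets -; jitter up +
(F) duplex mismatch — retransmits up +; ARP requests flooding +; latency flat -; fragmentation needed ICMP +; interface resets +; jitter up -
(G) asymmetric routing — does not account for retransmits up, jitter up
Only (C) is consistent with every observation.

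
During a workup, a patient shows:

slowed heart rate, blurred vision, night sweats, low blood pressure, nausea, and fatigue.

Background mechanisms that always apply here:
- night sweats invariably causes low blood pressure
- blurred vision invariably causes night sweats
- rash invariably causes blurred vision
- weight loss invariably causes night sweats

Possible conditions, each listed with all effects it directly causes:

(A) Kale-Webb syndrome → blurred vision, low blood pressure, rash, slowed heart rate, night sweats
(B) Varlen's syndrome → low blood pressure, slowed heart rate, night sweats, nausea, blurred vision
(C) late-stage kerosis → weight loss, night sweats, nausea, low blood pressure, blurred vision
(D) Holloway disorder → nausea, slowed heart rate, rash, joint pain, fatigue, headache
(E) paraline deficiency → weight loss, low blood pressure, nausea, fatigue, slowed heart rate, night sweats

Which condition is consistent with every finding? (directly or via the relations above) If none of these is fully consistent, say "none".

Checking each candidate against the observations:
(A) Kale-Webb syndrome — slowed heart rate +; blurred vision +; night sweats +; low blood pressure +; nausea -; fatigue -
(B) Varlen's syndrome — slowed heart rate +; blurred vision +; night sweats +; low blood pressure +; nausea +; fatigue -
(C) late-stage kerosis — does not account for slowed heart rate, fatigue
(D) Holloway disorder — slowed heart rate +; blurred vision + (by rash → blurred vision); night sweats + (by rash → blurred vision → night sweats); low blood pressure + (by rash → blurred vision → night sweats → low blood pressure); nausea +; fatigue +
(E) paraline deficiency — does not account for blurred vision
Only (D) is consistent with every observation.

D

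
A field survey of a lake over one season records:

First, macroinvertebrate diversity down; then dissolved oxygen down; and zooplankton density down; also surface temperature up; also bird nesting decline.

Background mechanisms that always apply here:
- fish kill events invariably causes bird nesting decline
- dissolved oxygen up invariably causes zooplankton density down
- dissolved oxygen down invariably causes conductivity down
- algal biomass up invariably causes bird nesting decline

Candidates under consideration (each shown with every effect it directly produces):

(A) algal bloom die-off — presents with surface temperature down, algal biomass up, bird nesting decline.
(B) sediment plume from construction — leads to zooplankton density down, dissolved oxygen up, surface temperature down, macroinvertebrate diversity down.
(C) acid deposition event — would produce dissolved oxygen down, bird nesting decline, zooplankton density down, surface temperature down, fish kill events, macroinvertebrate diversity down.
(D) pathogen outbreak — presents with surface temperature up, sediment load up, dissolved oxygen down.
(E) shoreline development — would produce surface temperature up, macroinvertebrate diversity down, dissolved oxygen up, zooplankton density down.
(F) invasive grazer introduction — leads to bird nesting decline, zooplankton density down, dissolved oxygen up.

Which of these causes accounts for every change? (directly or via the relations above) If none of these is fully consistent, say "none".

For each candidate, compare predicted effects to what was observed:
(A) algal bloom die-off — macroinvertebrate diversity down miss; dissolved oxygen down miss; zooplankton density down miss; surface temperature up miss; bird nesting decline match
(B) sediment plume from construction — macroinvertebrate diversity down match; dissolved oxygen down miss; zooplankton density down match; surface temperature up miss; bird nesting decline miss
(C) acid deposition event — fails on surface temperature up (predicts surface temperature down, not surface temperature up)
(D) pathogen outbreak — macroinvertebrate diversity down miss; dissolved oxygen down match; zooplankton density down miss; surface temperature up match; bird nesting decline miss
(E) shoreline development — macroinvertebrate diversity down match; dissolved oxygen down miss; zooplankton density down match; surface temperature up match; bird nesting decline miss
(F) invasive grazer introduction — macroinvertebrate diversity down miss; dissolved oxygen down miss; zooplankton density down match; surface temperature up miss; bird nesting decline match
None of the listed candidates fits everything.

none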